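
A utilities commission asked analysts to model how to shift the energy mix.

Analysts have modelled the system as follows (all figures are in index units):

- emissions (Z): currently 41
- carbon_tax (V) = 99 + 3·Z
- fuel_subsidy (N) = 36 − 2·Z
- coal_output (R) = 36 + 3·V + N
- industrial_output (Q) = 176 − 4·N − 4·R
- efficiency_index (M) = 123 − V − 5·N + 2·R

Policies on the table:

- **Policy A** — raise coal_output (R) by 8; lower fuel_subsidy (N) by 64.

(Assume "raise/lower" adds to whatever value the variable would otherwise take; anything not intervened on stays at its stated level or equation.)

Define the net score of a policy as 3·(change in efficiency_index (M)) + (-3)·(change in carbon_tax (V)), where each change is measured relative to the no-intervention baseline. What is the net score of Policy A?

Baseline:
  Z = 41
  V = 99 + 3·41 = 222
  N = 36 − 2·41 = -46
  R = 36 + 3·222 + (-46) = 656
  M = 123 − 222 − 5·(-46) + 2·656 = 1443
Policy A (R + 8, N − 64):
  Z = 41
  V = 99 + 3·41 = 222
  N = 36 − 2·41 (−64 from intervention) = -110
  R = 36 + 3·222 + (-110) (+8 from intervention) = 600
  M = 123 − 222 − 5·(-110) + 2·600 = 1651
ΔM = 1651 − 1443 = 208; ΔV = 222 − 222 = 0
Score = 3·208 + (-3)·0 = 624

624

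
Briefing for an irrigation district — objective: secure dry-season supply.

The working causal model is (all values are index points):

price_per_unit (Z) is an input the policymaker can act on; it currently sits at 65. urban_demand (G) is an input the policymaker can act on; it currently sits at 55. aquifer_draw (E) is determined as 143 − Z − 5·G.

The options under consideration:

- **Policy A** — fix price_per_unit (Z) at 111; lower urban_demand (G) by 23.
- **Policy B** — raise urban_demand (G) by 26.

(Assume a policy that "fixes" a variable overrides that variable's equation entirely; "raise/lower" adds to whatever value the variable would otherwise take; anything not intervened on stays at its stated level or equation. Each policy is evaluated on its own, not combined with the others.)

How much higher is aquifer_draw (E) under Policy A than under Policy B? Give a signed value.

Policy A (Z := 111, G − 23):
  Z = 111
  G = 55 − 23 = 32
  E = 143 − 111 − 5·32 = -128
Policy B (G + 26):
  Z = 65
  G = 55 + 26 = 81
  E = 143 − 65 − 5·81 = -327
E: -128 − (-327) = 199

199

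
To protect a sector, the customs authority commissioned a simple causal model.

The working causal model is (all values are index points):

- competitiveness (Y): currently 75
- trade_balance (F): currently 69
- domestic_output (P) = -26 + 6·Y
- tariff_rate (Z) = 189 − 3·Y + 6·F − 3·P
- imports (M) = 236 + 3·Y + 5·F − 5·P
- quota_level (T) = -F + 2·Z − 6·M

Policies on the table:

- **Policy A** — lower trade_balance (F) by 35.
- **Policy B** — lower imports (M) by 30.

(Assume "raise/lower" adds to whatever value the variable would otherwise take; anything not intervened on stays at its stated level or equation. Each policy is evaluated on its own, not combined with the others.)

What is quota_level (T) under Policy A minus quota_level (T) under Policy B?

Policy A (F − 35):
  Y = 75
  F = 69 − 35 = 34
  P = -26 + 6·75 = 424
  Z = 189 − 3·75 + 6·34 − 3·424 = -1104
  M = 236 + 3·75 + 5·34 − 5·424 = -1489
  T = 0 − 34 + 2·(-1104) − 6·(-1489) = 6692
Policy B (M − 30):
  Y = 75
  F = 69
  P = -26 + 6·75 = 424
  Z = 189 − 3·75 + 6·69 − 3·424 = -894
  M = 236 + 3·75 + 5·69 − 5·424 (−30 from intervention) = -1344
  T = 0 − 69 + 2·(-894) − 6·(-1344) = 6207
T: 6692 − 6207 = 485

485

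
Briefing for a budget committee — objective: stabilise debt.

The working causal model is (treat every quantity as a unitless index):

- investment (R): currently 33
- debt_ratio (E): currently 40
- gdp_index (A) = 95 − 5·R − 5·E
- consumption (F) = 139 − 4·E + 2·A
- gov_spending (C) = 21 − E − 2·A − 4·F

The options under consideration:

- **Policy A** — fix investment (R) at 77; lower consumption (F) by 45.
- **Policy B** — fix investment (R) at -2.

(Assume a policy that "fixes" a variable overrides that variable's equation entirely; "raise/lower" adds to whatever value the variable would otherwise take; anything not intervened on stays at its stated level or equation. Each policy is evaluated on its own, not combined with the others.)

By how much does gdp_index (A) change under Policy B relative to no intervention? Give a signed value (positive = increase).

Baseline:
  R = 33
  E = 40
  A = 95 − 5·33 − 5·40 = -270
Policy B (R := -2):
  R = -2
  E = 40
  A = 95 − 5·(-2) − 5·40 = -95
Change in A: -95 − (-270) = 175

175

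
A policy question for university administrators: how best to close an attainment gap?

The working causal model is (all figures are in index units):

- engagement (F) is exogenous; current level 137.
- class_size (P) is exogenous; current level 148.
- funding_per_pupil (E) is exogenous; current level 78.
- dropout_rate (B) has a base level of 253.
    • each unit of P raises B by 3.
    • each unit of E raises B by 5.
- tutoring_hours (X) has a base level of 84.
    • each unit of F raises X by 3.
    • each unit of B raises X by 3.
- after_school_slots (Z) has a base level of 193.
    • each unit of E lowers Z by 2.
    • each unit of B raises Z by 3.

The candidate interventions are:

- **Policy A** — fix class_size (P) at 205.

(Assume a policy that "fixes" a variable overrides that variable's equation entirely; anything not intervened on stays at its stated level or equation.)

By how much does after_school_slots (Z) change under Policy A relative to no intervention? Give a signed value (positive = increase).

Baseline:
  P = 148
  E = 78
  B = 253 + 3·148 + 5·78 = 1087
  Z = 193 − 2·78 + 3·1087 = 3298
Policy A (P := 205):
  P = 205
  E = 78
  B = 253 + 3·205 + 5·78 = 1258
  Z = 193 − 2·78 + 3·1258 = 3811
Change in Z: 3811 − 3298 = 513

513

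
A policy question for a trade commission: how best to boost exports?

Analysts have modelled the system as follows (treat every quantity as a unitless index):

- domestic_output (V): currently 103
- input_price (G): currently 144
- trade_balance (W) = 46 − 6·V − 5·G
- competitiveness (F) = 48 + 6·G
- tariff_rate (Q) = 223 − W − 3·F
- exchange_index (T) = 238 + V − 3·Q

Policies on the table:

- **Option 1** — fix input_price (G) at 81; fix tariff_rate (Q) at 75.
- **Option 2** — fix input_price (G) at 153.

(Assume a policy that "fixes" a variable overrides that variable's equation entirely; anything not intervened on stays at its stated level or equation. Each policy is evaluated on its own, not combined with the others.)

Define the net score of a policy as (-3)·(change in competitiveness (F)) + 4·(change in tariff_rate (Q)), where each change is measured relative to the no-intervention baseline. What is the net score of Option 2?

Baseline:
  V = 103
  G = 144
  W = 46 − 6·103 − 5·144 = -1292
  F = 48 + 6·144 = 912
  Q = 223 − (-1292) − 3·912 = -1221
Option 2 (G := 153):
  V = 103
  G = 153
  W = 46 − 6·103 − 5·153 = -1337
  F = 48 + 6·153 = 966
  Q = 223 − (-1337) − 3·966 = -1338
ΔF = 966 − 912 = 54; ΔQ = -1338 − (-1221) = -117
Score = (-3)·54 + 4·(-117) = -630

-630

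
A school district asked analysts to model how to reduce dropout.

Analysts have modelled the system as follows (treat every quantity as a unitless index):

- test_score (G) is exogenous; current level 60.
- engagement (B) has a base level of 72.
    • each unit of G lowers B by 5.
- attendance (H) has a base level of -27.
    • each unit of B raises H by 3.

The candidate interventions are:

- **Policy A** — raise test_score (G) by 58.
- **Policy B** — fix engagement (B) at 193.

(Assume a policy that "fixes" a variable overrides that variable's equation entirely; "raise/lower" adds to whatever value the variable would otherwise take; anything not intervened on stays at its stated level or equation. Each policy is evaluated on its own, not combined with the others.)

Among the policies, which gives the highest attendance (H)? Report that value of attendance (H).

Policy A (G + 58):
  G = 60 + 58 = 118
  B = 72 − 5·118 = -518
  H = -27 + 3·(-518) = -1581
Policy B (B := 193):
  G = 60
  B = 193
  H = -27 + 3·193 = 552
Comparing — Policy A: H=-1581, Policy B: H=552. Highest is 552 (Policy B).

552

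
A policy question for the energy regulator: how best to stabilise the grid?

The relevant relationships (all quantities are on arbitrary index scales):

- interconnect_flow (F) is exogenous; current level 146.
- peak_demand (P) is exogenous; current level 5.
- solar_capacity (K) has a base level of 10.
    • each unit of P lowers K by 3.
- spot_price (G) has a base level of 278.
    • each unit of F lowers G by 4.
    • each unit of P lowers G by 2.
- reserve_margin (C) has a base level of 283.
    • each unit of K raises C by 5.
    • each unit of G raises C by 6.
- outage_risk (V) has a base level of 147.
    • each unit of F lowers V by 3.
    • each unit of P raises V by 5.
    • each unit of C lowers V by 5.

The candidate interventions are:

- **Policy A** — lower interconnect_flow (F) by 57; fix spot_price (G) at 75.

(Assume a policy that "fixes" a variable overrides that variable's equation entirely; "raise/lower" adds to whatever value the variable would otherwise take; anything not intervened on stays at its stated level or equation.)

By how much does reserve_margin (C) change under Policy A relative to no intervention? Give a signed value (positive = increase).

2346

Baseline:
  F = 146
  P = 5
  K = 10 − 3·5 = -5
  G = 278 − 4·146 − 2·5 = -316
  C = 283 + 5·(-5) + 6·(-316) = -1638
Policy A (F − 57, G := 75):
  F = 146 − 57 = 89
  P = 5
  K = 10 − 3·5 = -5
  G = 75
  C = 283 + 5·(-5) + 6·75 = 708
Change in C: 708 − (-1638) = 2346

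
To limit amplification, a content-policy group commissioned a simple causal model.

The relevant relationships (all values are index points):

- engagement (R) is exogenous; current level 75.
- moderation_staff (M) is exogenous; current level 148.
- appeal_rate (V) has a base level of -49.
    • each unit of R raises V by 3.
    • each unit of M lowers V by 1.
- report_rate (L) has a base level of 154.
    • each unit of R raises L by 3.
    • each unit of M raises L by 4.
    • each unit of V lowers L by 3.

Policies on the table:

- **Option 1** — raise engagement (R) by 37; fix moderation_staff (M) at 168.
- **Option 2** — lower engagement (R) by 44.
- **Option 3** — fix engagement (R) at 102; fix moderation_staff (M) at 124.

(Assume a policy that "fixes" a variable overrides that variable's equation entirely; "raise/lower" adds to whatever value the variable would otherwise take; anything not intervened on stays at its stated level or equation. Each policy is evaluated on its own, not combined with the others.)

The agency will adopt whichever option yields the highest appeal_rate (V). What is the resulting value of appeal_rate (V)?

Option 1 (R + 37, M := 168):
  R = 75 + 37 = 112
  M = 168
  V = -49 + 3·112 − 168 = 119
Option 2 (R − 44):
  R = 75 − 44 = 31
  M = 148
  V = -49 + 3·31 − 148 = -104
Option 3 (R := 102, M := 124):
  R = 102
  M = 124
  V = -49 + 3·102 − 124 = 133
Comparing — Option 1: V=119, Option 2: V=-104, Option 3: V=133. Highest is 133 (Option 3).

133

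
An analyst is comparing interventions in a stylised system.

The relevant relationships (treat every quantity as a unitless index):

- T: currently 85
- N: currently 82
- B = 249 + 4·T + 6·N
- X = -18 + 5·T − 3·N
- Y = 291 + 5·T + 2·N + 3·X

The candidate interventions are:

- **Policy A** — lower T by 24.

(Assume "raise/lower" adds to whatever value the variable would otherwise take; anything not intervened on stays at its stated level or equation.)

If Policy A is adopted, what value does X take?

41

Policy A (T − 24):
  T = 85 − 24 = 61
  N = 82
  X = -18 + 5·61 − 3·82 = 41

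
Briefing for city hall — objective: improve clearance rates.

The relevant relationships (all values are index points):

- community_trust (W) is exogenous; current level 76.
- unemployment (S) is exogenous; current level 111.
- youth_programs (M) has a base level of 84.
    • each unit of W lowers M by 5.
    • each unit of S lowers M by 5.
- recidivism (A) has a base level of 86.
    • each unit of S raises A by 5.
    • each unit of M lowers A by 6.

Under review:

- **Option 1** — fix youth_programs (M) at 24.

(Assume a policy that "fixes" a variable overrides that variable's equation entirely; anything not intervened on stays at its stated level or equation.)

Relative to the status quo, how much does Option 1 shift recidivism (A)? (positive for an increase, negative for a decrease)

Baseline:
  W = 76
  S = 111
  M = 84 − 5·76 − 5·111 = -851
  A = 86 + 5·111 − 6·(-851) = 5747
Option 1 (M := 24):
  W = 76
  S = 111
  M = 24
  A = 86 + 5·111 − 6·24 = 497
Change in A: 497 − 5747 = -5250

-5250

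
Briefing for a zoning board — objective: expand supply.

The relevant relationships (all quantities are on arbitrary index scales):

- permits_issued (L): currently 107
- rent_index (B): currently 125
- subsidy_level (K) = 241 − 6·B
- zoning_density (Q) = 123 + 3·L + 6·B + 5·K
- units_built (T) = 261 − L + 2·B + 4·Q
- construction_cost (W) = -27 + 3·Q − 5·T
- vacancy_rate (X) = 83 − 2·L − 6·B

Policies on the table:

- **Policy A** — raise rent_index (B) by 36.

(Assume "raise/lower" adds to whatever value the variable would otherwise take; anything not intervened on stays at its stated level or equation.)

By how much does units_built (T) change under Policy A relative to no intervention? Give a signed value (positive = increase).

-3384

Baseline:
  L = 107
  B = 125
  K = 241 − 6·125 = -509
  Q = 123 + 3·107 + 6·125 + 5·(-509) = -1351
  T = 261 − 107 + 2·125 + 4·(-1351) = -5000
Policy A (B + 36):
  L = 107
  B = 125 + 36 = 161
  K = 241 − 6·161 = -725
  Q = 123 + 3·107 + 6·161 + 5·(-725) = -2215
  T = 261 − 107 + 2·161 + 4·(-2215) = -8384
Change in T: -8384 − (-5000) = -3384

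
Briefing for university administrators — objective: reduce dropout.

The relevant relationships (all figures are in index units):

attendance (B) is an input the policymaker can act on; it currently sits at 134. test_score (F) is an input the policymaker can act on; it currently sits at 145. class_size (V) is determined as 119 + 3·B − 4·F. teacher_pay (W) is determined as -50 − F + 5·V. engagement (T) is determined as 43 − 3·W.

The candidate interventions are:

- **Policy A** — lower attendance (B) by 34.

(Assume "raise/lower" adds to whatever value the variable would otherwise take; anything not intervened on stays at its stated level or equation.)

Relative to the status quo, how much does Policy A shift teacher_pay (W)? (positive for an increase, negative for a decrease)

Baseline:
  B = 134
  F = 145
  V = 119 + 3·134 − 4·145 = -59
  W = -50 − 145 + 5·(-59) = -490
Policy A (B − 34):
  B = 134 − 34 = 100
  F = 145
  V = 119 + 3·100 − 4·145 = -161
  W = -50 − 145 + 5·(-161) = -1000
Change in W: -1000 − (-490) = -510

-510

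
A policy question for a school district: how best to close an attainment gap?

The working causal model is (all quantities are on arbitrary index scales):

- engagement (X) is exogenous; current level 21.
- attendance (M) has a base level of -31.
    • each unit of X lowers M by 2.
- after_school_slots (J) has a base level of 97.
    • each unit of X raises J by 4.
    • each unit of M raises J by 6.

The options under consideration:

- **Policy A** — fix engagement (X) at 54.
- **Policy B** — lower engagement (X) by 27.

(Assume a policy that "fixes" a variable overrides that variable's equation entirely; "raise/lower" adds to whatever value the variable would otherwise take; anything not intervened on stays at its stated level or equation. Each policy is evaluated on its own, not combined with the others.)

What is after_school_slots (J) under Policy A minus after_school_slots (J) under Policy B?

-480

Policy A (X := 54):
  X = 54
  M = -31 − 2·54 = -139
  J = 97 + 4·54 + 6·(-139) = -521
Policy B (X − 27):
  X = 21 − 27 = -6
  M = -31 − 2·(-6) = -19
  J = 97 + 4·(-6) + 6·(-19) = -41
J: -521 − (-41) = -480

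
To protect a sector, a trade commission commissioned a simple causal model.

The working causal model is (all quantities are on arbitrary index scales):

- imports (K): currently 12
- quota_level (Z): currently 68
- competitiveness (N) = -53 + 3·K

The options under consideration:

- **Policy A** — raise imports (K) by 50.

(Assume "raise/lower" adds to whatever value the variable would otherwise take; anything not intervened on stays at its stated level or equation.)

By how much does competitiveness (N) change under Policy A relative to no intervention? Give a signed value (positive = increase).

150

Baseline:
  K = 12
  N = -53 + 3·12 = -17
Policy A (K + 50):
  K = 12 + 50 = 62
  N = -53 + 3·62 = 133
Change in N: 133 − (-17) = 150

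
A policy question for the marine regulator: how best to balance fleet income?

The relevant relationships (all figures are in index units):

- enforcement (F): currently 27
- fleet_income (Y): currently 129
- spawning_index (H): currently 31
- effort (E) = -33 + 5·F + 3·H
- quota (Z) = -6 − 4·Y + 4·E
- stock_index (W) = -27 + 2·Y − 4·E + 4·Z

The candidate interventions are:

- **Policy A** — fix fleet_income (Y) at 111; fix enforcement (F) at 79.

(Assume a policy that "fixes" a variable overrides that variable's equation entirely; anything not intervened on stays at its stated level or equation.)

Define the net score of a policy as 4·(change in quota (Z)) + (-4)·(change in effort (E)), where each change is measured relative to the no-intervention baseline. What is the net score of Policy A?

Baseline:
  F = 27
  Y = 129
  H = 31
  E = -33 + 5·27 + 3·31 = 195
  Z = -6 − 4·129 + 4·195 = 258
Policy A (Y := 111, F := 79):
  F = 79
  Y = 111
  H = 31
  E = -33 + 5·79 + 3·31 = 455
  Z = -6 − 4·111 + 4·455 = 1370
ΔZ = 1370 − 258 = 1112; ΔE = 455 − 195 = 260
Score = 4·1112 + (-4)·260 = 3408

3408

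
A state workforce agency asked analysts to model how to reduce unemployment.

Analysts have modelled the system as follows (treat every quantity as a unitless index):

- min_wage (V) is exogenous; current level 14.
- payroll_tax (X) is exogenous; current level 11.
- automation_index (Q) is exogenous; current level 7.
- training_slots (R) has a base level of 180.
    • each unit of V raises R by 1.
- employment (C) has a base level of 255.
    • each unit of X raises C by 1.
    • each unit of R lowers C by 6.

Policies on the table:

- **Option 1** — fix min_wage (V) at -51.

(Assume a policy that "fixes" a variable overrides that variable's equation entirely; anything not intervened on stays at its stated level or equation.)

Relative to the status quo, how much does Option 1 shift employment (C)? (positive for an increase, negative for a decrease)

390

Baseline:
  V = 14
  X = 11
  R = 180 + 14 = 194
  C = 255 + 11 − 6·194 = -898
Option 1 (V := -51):
  V = -51
  X = 11
  R = 180 + (-51) = 129
  C = 255 + 11 − 6·129 = -508
Change in C: -508 − (-898) = 390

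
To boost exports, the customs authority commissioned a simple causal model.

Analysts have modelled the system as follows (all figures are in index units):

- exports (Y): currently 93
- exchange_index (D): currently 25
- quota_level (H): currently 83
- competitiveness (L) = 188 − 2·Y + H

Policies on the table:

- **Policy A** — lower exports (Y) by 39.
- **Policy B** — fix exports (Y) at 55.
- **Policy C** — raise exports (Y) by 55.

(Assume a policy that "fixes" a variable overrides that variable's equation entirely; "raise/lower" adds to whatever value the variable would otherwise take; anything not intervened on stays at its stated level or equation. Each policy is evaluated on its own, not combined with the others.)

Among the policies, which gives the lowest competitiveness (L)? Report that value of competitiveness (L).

Policy A (Y − 39):
  Y = 93 − 39 = 54
  H = 83
  L = 188 − 2·54 + 83 = 163
Policy B (Y := 55):
  Y = 55
  H = 83
  L = 188 − 2·55 + 83 = 161
Policy C (Y + 55):
  Y = 93 + 55 = 148
  H = 83
  L = 188 − 2·148 + 83 = -25
Comparing — Policy A: L=163, Policy B: L=161, Policy C: L=-25. Lowest is -25 (Policy C).

-25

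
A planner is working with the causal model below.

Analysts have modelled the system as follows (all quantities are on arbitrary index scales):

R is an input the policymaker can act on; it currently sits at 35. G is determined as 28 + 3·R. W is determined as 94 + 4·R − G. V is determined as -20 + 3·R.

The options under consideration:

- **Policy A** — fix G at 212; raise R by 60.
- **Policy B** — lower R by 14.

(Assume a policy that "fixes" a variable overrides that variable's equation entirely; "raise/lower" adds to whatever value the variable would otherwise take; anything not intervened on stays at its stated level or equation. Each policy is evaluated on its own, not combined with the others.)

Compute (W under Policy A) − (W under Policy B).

Policy A (G := 212, R + 60):
  R = 35 + 60 = 95
  G = 212
  W = 94 + 4·95 − 212 = 262
Policy B (R − 14):
  R = 35 − 14 = 21
  G = 28 + 3·21 = 91
  W = 94 + 4·21 − 91 = 87
W: 262 − 87 = 175

175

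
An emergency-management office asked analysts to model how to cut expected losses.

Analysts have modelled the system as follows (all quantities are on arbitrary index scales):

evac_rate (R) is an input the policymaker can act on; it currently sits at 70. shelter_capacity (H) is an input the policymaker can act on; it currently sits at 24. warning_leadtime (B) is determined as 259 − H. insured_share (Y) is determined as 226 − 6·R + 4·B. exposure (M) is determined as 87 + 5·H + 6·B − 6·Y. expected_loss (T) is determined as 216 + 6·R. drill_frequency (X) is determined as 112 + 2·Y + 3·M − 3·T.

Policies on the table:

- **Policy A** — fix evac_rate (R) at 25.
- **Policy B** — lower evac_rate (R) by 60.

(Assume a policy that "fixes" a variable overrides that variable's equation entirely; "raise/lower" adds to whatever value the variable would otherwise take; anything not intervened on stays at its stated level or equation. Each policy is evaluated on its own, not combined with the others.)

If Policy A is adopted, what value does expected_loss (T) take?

Policy A (R := 25):
  R = 25
  T = 216 + 6·25 = 366

366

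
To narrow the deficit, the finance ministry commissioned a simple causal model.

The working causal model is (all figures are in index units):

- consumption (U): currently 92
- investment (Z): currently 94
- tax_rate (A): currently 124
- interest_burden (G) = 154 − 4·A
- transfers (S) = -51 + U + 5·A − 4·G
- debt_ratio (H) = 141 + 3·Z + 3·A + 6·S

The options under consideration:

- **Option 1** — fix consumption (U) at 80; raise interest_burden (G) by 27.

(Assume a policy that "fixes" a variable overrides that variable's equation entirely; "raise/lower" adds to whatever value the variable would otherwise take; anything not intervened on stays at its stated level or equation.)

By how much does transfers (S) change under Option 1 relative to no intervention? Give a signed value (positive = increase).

Baseline:
  U = 92
  A = 124
  G = 154 − 4·124 = -342
  S = -51 + 92 + 5·124 − 4·(-342) = 2029
Option 1 (U := 80, G + 27):
  U = 80
  A = 124
  G = 154 − 4·124 (+27 from intervention) = -315
  S = -51 + 80 + 5·124 − 4·(-315) = 1909
Change in S: 1909 − 2029 = -120

-120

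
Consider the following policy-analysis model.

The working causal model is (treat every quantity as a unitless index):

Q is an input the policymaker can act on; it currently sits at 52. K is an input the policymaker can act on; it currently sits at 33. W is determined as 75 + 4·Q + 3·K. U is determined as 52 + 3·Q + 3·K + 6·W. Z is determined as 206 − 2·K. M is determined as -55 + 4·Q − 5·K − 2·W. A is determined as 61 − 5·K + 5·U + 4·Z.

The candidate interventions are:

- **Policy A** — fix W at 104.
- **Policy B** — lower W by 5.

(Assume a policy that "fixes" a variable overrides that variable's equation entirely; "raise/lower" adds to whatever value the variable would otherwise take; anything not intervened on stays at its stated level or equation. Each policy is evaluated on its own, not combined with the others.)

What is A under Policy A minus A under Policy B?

Policy A (W := 104):
  Q = 52
  K = 33
  W = 104
  U = 52 + 3·52 + 3·33 + 6·104 = 931
  Z = 206 − 2·33 = 140
  A = 61 − 5·33 + 5·931 + 4·140 = 5111
Policy B (W − 5):
  Q = 52
  K = 33
  W = 75 + 4·52 + 3·33 (−5 from intervention) = 377
  U = 52 + 3·52 + 3·33 + 6·377 = 2569
  Z = 206 − 2·33 = 140
  A = 61 − 5·33 + 5·2569 + 4·140 = 13301
A: 5111 − 13301 = -8190

-8190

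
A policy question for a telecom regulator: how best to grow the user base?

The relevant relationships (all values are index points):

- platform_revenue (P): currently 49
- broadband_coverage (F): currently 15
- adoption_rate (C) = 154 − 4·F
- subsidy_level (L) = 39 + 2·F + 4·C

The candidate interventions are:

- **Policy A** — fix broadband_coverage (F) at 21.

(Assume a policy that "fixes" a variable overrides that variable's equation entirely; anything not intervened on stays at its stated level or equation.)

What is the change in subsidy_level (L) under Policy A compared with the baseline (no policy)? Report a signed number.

Baseline:
  F = 15
  C = 154 − 4·15 = 94
  L = 39 + 2·15 + 4·94 = 445
Policy A (F := 21):
  F = 21
  C = 154 − 4·21 = 70
  L = 39 + 2·21 + 4·70 = 361
Change in L: 361 − 445 = -84

-84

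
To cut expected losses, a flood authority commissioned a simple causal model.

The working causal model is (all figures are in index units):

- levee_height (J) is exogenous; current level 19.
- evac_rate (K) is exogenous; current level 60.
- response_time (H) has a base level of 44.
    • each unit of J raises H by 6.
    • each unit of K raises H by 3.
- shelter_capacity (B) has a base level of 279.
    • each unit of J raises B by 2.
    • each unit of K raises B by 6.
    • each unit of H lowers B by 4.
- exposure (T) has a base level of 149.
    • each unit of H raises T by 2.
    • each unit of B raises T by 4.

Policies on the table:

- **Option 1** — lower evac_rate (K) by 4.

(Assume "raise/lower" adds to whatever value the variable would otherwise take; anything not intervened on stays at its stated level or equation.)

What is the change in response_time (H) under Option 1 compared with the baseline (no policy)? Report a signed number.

Baseline:
  J = 19
  K = 60
  H = 44 + 6·19 + 3·60 = 338
Option 1 (K − 4):
  J = 19
  K = 60 − 4 = 56
  H = 44 + 6·19 + 3·56 = 326
Change in H: 326 − 338 = -12

-12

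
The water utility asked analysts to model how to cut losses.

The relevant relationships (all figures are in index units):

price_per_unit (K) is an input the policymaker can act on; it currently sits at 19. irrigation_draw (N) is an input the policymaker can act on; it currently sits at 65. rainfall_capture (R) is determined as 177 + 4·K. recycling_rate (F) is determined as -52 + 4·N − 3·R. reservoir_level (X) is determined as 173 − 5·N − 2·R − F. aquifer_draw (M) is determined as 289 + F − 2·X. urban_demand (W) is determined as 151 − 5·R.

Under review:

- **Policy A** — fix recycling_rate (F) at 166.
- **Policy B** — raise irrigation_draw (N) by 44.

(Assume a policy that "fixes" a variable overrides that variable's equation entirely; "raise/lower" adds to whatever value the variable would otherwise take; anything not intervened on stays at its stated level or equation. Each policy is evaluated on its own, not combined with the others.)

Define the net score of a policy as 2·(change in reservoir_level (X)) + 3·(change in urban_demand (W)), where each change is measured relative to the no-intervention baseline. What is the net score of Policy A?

-1434

Baseline:
  K = 19
  N = 65
  R = 177 + 4·19 = 253
  F = -52 + 4·65 − 3·253 = -551
  X = 173 − 5·65 − 2·253 − (-551) = -107
  W = 151 − 5·253 = -1114
Policy A (F := 166):
  K = 19
  N = 65
  R = 177 + 4·19 = 253
  F = 166
  X = 173 − 5·65 − 2·253 − 166 = -824
  W = 151 − 5·253 = -1114
ΔX = -824 − (-107) = -717; ΔW = -1114 − (-1114) = 0
Score = 2·(-717) + 3·0 = -1434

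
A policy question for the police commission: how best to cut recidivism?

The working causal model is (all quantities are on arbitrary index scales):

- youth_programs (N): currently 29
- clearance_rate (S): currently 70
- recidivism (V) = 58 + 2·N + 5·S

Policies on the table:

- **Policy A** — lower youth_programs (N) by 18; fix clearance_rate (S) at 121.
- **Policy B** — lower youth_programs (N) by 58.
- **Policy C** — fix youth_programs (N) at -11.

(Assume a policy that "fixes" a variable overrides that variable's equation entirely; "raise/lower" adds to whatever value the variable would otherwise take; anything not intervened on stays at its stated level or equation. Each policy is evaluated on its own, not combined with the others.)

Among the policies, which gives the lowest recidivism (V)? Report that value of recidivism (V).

Policy A (N − 18, S := 121):
  N = 29 − 18 = 11
  S = 121
  V = 58 + 2·11 + 5·121 = 685
Policy B (N − 58):
  N = 29 − 58 = -29
  S = 70
  V = 58 + 2·(-29) + 5·70 = 350
Policy C (N := -11):
  N = -11
  S = 70
  V = 58 + 2·(-11) + 5·70 = 386
Comparing — Policy A: V=685, Policy B: V=350, Policy C: V=386. Lowest is 350 (Policy B).

350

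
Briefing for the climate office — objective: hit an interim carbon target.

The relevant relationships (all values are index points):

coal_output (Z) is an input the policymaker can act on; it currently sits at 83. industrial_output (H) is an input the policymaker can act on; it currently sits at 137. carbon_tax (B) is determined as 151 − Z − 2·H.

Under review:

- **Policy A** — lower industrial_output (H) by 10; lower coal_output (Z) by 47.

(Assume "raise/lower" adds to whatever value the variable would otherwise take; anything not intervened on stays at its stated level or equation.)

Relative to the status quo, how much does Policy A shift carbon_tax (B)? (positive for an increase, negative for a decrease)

Baseline:
  Z = 83
  H = 137
  B = 151 − 83 − 2·137 = -206
Policy A (H − 10, Z − 47):
  Z = 83 − 47 = 36
  H = 137 − 10 = 127
  B = 151 − 36 − 2·127 = -139
Change in B: -139 − (-206) = 67

67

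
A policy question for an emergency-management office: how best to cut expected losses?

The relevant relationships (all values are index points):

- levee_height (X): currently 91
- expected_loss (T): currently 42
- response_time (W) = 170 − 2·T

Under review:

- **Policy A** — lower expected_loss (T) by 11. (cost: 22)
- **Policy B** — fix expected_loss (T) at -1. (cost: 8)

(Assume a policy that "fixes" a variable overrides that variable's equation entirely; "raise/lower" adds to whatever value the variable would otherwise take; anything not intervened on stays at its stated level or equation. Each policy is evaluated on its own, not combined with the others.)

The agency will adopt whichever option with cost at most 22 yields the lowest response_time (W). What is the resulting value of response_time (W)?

108

Policy A (T − 11):
  T = 42 − 11 = 31
  W = 170 − 2·31 = 108
Policy B (T := -1):
  T = -1
  W = 170 − 2·(-1) = 172
Comparing — Policy A: W=108, Policy B: W=172. Lowest is 108 (Policy A).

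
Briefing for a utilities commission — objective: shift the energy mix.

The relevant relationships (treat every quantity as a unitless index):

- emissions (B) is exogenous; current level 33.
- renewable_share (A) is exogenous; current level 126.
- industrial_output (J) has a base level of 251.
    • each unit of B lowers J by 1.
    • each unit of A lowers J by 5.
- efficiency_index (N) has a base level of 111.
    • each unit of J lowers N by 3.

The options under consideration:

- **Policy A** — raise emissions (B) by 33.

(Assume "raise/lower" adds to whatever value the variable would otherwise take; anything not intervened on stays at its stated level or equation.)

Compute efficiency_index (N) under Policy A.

Policy A (B + 33):
  B = 33 + 33 = 66
  A = 126
  J = 251 − 66 − 5·126 = -445
  N = 111 − 3·(-445) = 1446

1446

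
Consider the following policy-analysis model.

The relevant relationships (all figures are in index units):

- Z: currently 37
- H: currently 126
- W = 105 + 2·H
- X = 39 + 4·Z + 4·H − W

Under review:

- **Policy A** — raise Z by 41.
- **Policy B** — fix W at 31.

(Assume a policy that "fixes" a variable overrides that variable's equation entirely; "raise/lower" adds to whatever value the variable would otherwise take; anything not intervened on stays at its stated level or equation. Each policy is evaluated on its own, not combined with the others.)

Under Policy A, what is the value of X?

498

Policy A (Z + 41):
  Z = 37 + 41 = 78
  H = 126
  W = 105 + 2·126 = 357
  X = 39 + 4·78 + 4·126 − 357 = 498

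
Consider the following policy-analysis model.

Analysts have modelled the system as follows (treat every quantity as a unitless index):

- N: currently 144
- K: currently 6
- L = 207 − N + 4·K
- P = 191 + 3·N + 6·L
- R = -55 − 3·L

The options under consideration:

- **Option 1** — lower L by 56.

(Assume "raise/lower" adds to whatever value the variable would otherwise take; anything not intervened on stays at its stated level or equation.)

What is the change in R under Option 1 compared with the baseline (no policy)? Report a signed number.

Baseline:
  N = 144
  K = 6
  L = 207 − 144 + 4·6 = 87
  R = -55 − 3·87 = -316
Option 1 (L − 56):
  N = 144
  K = 6
  L = 207 − 144 + 4·6 (−56 from intervention) = 31
  R = -55 − 3·31 = -148
Change in R: -148 − (-316) = 168

168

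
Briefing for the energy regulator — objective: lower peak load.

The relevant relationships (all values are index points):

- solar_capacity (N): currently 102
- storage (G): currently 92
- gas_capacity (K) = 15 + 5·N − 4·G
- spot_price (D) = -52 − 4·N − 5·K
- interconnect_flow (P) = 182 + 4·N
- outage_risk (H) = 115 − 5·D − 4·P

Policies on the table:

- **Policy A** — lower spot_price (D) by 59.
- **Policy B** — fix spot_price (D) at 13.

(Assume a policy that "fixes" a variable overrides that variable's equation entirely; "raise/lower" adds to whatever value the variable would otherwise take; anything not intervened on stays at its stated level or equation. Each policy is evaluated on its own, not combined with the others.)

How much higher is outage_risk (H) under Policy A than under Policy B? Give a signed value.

6585

Policy A (D − 59):
  N = 102
  G = 92
  K = 15 + 5·102 − 4·92 = 157
  D = -52 − 4·102 − 5·157 (−59 from intervention) = -1304
  P = 182 + 4·102 = 590
  H = 115 − 5·(-1304) − 4·590 = 4275
Policy B (D := 13):
  N = 102
  G = 92
  K = 15 + 5·102 − 4·92 = 157
  D = 13
  P = 182 + 4·102 = 590
  H = 115 − 5·13 − 4·590 = -2310
H: 4275 − (-2310) = 6585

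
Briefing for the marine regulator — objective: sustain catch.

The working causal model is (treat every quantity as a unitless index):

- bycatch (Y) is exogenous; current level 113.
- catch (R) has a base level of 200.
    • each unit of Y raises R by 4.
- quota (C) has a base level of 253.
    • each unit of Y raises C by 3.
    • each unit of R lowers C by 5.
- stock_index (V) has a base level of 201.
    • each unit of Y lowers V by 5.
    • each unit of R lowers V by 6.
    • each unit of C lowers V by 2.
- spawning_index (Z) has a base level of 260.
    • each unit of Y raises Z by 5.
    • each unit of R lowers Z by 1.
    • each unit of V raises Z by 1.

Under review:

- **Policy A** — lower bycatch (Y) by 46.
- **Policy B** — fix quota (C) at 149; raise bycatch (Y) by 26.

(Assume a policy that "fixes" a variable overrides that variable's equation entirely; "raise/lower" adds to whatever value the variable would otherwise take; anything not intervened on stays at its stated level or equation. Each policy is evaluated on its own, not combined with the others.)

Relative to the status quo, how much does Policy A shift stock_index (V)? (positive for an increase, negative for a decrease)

Baseline:
  Y = 113
  R = 200 + 4·113 = 652
  C = 253 + 3·113 − 5·652 = -2668
  V = 201 − 5·113 − 6·652 − 2·(-2668) = 1060
Policy A (Y − 46):
  Y = 113 − 46 = 67
  R = 200 + 4·67 = 468
  C = 253 + 3·67 − 5·468 = -1886
  V = 201 − 5·67 − 6·468 − 2·(-1886) = 830
Change in V: 830 − 1060 = -230

-230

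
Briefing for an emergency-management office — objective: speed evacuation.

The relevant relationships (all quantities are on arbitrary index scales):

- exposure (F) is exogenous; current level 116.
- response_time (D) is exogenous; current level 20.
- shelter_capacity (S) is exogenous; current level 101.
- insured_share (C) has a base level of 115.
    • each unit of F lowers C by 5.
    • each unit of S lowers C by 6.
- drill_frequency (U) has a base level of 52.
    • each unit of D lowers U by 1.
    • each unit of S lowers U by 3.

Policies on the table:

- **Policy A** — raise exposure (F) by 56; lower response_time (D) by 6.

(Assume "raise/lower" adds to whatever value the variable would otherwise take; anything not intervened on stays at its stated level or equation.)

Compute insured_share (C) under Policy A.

Policy A (F + 56, D − 6):
  F = 116 + 56 = 172
  S = 101
  C = 115 − 5·172 − 6·101 = -1351

-1351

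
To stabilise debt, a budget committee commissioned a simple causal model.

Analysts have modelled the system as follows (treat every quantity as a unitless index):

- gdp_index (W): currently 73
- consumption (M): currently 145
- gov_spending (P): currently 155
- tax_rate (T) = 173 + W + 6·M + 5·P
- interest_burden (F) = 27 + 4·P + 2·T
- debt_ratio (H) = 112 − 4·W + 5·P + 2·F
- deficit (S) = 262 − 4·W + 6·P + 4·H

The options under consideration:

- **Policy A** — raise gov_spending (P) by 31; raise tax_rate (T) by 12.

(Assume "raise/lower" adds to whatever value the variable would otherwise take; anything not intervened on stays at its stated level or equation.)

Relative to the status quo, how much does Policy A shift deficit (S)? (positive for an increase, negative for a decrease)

4470

Baseline:
  W = 73
  M = 145
  P = 155
  T = 173 + 73 + 6·145 + 5·155 = 1891
  F = 27 + 4·155 + 2·1891 = 4429
  H = 112 − 4·73 + 5·155 + 2·4429 = 9453
  S = 262 − 4·73 + 6·155 + 4·9453 = 38712
Policy A (P + 31, T + 12):
  W = 73
  M = 145
  P = 155 + 31 = 186
  T = 173 + 73 + 6·145 + 5·186 (+12 from intervention) = 2058
  F = 27 + 4·186 + 2·2058 = 4887
  H = 112 − 4·73 + 5·186 + 2·4887 = 10524
  S = 262 − 4·73 + 6·186 + 4·10524 = 43182
Change in S: 43182 − 38712 = 4470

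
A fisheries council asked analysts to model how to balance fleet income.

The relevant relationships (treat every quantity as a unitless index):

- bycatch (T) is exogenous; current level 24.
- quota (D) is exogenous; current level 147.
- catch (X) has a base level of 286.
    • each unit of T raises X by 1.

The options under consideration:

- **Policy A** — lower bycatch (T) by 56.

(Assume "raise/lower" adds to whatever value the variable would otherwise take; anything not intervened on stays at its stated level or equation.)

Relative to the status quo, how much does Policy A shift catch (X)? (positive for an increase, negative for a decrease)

-56

Baseline:
  T = 24
  X = 286 + 24 = 310
Policy A (T − 56):
  T = 24 − 56 = -32
  X = 286 + (-32) = 254
Change in X: 254 − 310 = -56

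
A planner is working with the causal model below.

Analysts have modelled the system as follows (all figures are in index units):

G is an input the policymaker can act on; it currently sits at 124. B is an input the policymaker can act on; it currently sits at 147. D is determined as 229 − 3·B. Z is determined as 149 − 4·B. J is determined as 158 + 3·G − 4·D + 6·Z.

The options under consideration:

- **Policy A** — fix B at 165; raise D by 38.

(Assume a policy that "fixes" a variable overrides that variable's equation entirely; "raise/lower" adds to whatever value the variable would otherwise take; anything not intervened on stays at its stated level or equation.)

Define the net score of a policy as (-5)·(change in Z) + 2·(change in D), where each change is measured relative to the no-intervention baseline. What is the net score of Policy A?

Baseline:
  B = 147
  D = 229 − 3·147 = -212
  Z = 149 − 4·147 = -439
Policy A (B := 165, D + 38):
  B = 165
  D = 229 − 3·165 (+38 from intervention) = -228
  Z = 149 − 4·165 = -511
ΔZ = -511 − (-439) = -72; ΔD = -228 − (-212) = -16
Score = (-5)·(-72) + 2·(-16) = 328

328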